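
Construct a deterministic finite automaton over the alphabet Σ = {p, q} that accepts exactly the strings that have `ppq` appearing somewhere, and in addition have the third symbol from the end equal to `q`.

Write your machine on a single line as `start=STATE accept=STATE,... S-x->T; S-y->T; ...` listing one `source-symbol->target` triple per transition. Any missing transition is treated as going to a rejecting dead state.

Handle the two conditions separately and then intersect. One (4 states) tracks whether and how much of `ppq` has been seen; the other (15 states) tracks the last 3 symbols read. Each combined state is a pair, one component from each; accept when both components accept.
A 22-state machine:
          p    q  
>  s0     s1   s2 
   s1     s3   s4 
   s2     s5   s6 
   s3     s7   s8 
   s4     s9  s10 
   s5    s11  s12 
   s6    s13  s14 
   s7     s7   s8 
   s8    s15  s16 
   s9    s11  s12 
   s10   s13  s14 
   s11    s7   s8 
   s12    s9  s10 
   s13   s11  s12 
   s14   s13  s14 
   s15   s17  s18 
   s16   s19  s20 
 * s17   s21   s8 
 * s18   s15  s16 
 * s19   s17  s18 
 * s20   s19  s20 
   s21   s21   s8 
(> = start, * = accepting)

start=s0; accept=s17,s18,s19,s20; s0-p->s1; s0-q->s2; s1-p->s3; s1-q->s4; s2-p->s5; s2-q->s6; s3-p->s7; s3-q->s8; s4-p->s9; s4-q->s10; s5-p->s11; s5-q->s12; s6-p->s13; s6-q->s14; s7-p->s7; s7-q->s8; s8-p->s15; s8-q->s16; s9-p->s11; s9-q->s12; s10-p->s13; s10-q->s14; s11-p->s7; s11-q->s8; s12-p->s9; s12-q->s10; s13-p->s11; s13-q->s12; s14-p->s13; s14-q->s14; s15-p->s17; s15-q->s18; s16-p->s19; s16-q->s20; s17-p->s21; s17-q->s8; s18-p->s15; s18-q->s16; s19-p->s17; s19-q->s18; s20-p->s19; s20-q->s20; s21-p->s21; s21-q->s8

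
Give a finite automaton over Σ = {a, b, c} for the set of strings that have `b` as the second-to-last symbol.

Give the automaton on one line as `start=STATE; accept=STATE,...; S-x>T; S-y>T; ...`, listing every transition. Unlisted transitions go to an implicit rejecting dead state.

A DFA must remember the last 2 symbols (since which symbol is second-to-last isn't known until the input ends). Use one state per possible window of the last ≤2 symbols; accept from those whose window starts with `b`.
A 13-state machine:
          a    b    c  
>  q0     q1   q2   q3 
   q1     q4   q5   q6 
   q2     q7   q8   q9 
   q3    q10  q11  q12 
   q4     q4   q5   q6 
   q5     q7   q8   q9 
   q6    q10  q11  q12 
 * q7     q4   q5   q6 
 * q8     q7   q8   q9 
 * q9    q10  q11  q12 
   q10    q4   q5   q6 
   q11    q7   q8   q9 
   q12   q10  q11  q12 
(> = start, * = accepting)

start=q0; accept=q7,q8,q9; q0-a>q1; q0-b>q2; q0-c>q3; q1-a>q4; q1-b>q5; q1-c>q6; q2-a>q7; q2-b>q8; q2-c>q9; q3-a>q10; q3-b>q11; q3-c>q12; q4-a>q4; q4-b>q5; q4-c>q6; q5-a>q7; q5-b>q8; q5-c>q9; q6-a>q10; q6-b>q11; q6-c>q12; q7-a>q4; q7-b>q5; q7-c>q6; q8-a>q7; q8-b>q8; q8-c>q9; q9-a>q10; q9-b>q11; q9-c>q12; q10-a>q4; q10-b>q5; q10-c>q6; q11-a>q7; q11-b>q8; q11-c>q9; q12-a>q10; q12-b>q11; q12-c>q12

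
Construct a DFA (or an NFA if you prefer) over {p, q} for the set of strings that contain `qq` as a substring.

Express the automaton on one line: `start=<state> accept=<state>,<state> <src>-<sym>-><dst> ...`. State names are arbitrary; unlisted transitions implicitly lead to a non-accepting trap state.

States S0..S1 record the length of the longest prefix of `qq` that matches the current input suffix. Reaching S2 means `qq` has been seen, and we stay there forever. Accept from S2.
With 3 states:
        p   q  
>  S0   S0  S1 
   S1   S0  S2 
 * S2   S2  S2 
(> = start, * = accepting)

start=S0 accept=S2 S0-p->S0 S0-q->S1 S1-p->S0 S1-q->S2 S2-p->S2 S2-q->S2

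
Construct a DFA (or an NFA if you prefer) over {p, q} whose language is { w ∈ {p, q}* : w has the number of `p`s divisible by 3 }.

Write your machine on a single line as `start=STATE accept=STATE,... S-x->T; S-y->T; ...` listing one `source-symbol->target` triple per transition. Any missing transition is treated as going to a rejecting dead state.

Keep the running count of `p`s modulo 3: each `p` advances along the cycle A → B → C → A while other symbols loop. Accept at A.
With 3 states:
       p  q 
>* A   B  A 
   B   C  B 
   C   A  C 
(> = start, * = accepting)

start=A; accept=A; A-p->B; A-q->A; B-p->C; B-q->B; C-p->A; C-q->C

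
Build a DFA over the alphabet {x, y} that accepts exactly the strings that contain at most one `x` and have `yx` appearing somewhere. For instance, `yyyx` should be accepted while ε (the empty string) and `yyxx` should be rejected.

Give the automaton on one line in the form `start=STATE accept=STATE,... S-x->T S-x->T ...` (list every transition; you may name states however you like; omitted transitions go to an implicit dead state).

start=q0 accept=q3 q0-x->q1 q0-y->q2 q1-x->q1 q1-y->q1 q2-x->q3 q2-y->q2 q3-x->q1 q3-y->q3

Run two small machines in parallel and take their product. The first has 3 states tracking the count of `x`s, saturating at 2; the second has 3 states tracking whether and how much of `yx` has been seen. A product state is a pair (one from each), accepting exactly when both do. After merging equivalent states the machine shrinks.
A 4-state machine:
        x   y  
>  q0   q1  q2 
   q1   q1  q1 
   q2   q3  q2 
 * q3   q1  q3 
(> = start, * = accepting)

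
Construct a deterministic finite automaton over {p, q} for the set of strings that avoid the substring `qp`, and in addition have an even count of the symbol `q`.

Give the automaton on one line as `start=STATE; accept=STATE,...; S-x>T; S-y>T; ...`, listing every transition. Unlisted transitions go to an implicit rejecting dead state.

start=A; accept=A,D; A-p>A; A-q>B; B-p>C; B-q>D; C-p>C; C-q>C; D-p>C; D-q>B

Build one automaton per condition and run them in lockstep. One (3 states) tracks partial matches of the forbidden pattern `qp`; the other (2 states) tracks the count of `q`s modulo 2. Each combined state is a pair, one component from each; accept when both components accept. Equivalent product states are then merged.
       p  q 
>* A   A  B 
   B   C  D 
   C   C  C 
 * D   C  B 
(> = start, * = accepting)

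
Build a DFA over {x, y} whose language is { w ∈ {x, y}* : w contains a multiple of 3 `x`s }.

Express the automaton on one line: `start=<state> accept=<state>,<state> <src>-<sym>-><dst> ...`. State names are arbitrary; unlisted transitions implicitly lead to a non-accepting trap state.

start=S0 accept=S0 S0-x->S1 S0-y->S0 S1-x->S2 S1-y->S1 S2-x->S0 S2-y->S2

The only thing that matters is how many `x`s have appeared, reduced mod 3. Use one state per residue: S0 for 0, …, S2 for 2. Reading `x` moves to the next residue; anything else stays put. S0 is accepting.
With 3 states:
        x   y  
>* S0   S1  S0 
   S1   S2  S1 
   S2   S0  S2 
(> = start, * = accepting)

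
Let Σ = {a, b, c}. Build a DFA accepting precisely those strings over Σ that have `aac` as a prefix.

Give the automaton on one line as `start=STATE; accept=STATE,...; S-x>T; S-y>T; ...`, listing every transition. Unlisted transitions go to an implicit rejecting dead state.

start=S0; accept=S3; S0-a>S1; S0-b>S4; S0-c>S4; S1-a>S2; S1-b>S4; S1-c>S4; S2-a>S4; S2-b>S4; S2-c>S3; S3-a>S3; S3-b>S3; S3-c>S3; S4-a>S4; S4-b>S4; S4-c>S4

Walk along `aac` while the input agrees: from S0 take `a` to S1, and so on. Any deviation drops to the rejecting sink S4. Once S3 is reached the prefix is confirmed and every continuation is accepted.
A 5-state machine:
        a   b   c  
>  S0   S1  S4  S4 
   S1   S2  S4  S4 
   S2   S4  S4  S3 
 * S3   S3  S3  S3 
   S4   S4  S4  S4 
(> = start, * = accepting)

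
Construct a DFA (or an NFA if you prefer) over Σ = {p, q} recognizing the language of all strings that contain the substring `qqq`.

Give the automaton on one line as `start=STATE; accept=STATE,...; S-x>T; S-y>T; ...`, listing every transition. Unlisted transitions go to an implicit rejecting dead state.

Track how much of `qqq` has been matched so far: state s0 is no progress, s3 is the absorbing accept state reached once `qqq` has occurred. Intermediate states record partial matches; on a mismatch, fall back to the longest reusable overlap.
With 4 states:
        p   q  
>  s0   s0  s1 
   s1   s0  s2 
   s2   s0  s3 
 * s3   s3  s3 
(> = start, * = accepting)

start=s0; accept=s3; s0-p>s0; s0-q>s1; s1-p>s0; s1-q>s2; s2-p>s0; s2-q>s3; s3-p>s3; s3-q>s3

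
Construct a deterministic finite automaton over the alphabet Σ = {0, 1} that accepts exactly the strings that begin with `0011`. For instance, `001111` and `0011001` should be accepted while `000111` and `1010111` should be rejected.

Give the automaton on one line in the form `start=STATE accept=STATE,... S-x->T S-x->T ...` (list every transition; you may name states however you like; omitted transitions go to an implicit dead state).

start=q0 accept=q4 q0-0->q1 q0-1->q5 q1-0->q2 q1-1->q5 q2-0->q5 q2-1->q3 q3-0->q5 q3-1->q4 q4-0->q4 q4-1->q4 q5-0->q5 q5-1->q5

Walk along `0011` while the input agrees: from q0 take `0` to q1, and so on. Any deviation drops to the rejecting sink q5. Once q4 is reached the prefix is confirmed and every continuation is accepted.
A 6-state machine:
        0   1  
>  q0   q1  q5 
   q1   q2  q5 
   q2   q5  q3 
   q3   q5  q4 
 * q4   q4  q4 
   q5   q5  q5 
(> = start, * = accepting)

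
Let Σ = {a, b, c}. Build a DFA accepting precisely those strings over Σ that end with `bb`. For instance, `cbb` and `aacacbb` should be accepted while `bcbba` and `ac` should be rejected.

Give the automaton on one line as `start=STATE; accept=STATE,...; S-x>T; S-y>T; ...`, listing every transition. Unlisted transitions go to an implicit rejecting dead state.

start=q0; accept=q2; q0-a>q0; q0-b>q1; q0-c>q0; q1-a>q0; q1-b>q2; q1-c>q0; q2-a>q0; q2-b>q2; q2-c>q0

Remember how much of `bb` the current input suffix matches. State q0 means no match yet; q1 means the last symbol is `b`; q2 means the last 2 symbols are `bb`. Only q2 accepts. On a mismatch, fall back to the longest proper suffix that is still a prefix of `bb`.
A 3-state machine:
        a   b   c  
>  q0   q0  q1  q0 
   q1   q0  q2  q0 
 * q2   q0  q2  q0 
(> = start, * = accepting)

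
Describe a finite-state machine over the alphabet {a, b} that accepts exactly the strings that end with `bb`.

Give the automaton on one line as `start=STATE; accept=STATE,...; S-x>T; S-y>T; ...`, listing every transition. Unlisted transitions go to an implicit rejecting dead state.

start=q0; accept=q2; q0-a>q0; q0-b>q1; q1-a>q0; q1-b>q2; q2-a>q0; q2-b>q2

Remember how much of `bb` the current input suffix matches. State q0 means no match yet; q1 means the last symbol is `b`; q2 means the last 2 symbols are `bb`. Only q2 accepts. On a mismatch, fall back to the longest proper suffix that is still a prefix of `bb`.
        a   b  
>  q0   q0  q1 
   q1   q0  q2 
 * q2   q0  q2 
(> = start, * = accepting)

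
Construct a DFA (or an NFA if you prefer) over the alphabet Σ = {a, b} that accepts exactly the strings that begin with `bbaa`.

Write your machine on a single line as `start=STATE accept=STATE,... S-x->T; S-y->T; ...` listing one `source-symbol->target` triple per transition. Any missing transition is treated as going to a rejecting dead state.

Check the first 4 symbols one by one: q0 through q3 record how many have matched `bbaa` so far; any wrong symbol goes to the dead state q5. After all 4 match we enter the accepting sink q4.
6 states suffice.
        a   b  
>  q0   q5  q1 
   q1   q5  q2 
   q2   q3  q5 
   q3   q4  q5 
 * q4   q4  q4 
   q5   q5  q5 
(> = start, * = accepting)

start=q0; accept=q4; q0-a->q5; q0-b->q1; q1-a->q5; q1-b->q2; q2-a->q3; q2-b->q5; q3-a->q4; q3-b->q5; q4-a->q4; q4-b->q4; q5-a->q5; q5-b->q5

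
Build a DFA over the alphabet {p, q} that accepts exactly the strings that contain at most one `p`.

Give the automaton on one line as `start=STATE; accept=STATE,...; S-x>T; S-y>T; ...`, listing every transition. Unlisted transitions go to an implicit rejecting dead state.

Count `p`s, saturating at 2: state S0 means no `p` yet, S1 means one `p` seen, S2 means more than one. Each `p` increments (capped at S2); other symbols loop. Accept from {S0, S1}.
3 states suffice.
        p   q  
>* S0   S1  S0 
 * S1   S2  S1 
   S2   S2  S2 
(> = start, * = accepting)

start=S0; accept=S0,S1; S0-p>S1; S0-q>S0; S1-p>S2; S1-q>S1; S2-p>S2; S2-q>S2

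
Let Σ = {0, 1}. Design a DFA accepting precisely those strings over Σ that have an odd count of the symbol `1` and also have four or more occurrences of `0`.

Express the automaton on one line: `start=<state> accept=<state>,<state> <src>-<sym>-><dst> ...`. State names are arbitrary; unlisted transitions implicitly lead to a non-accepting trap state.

Run two small machines in parallel and take their product. The first has 2 states tracking the count of `1`s modulo 2; the second has 6 states tracking the count of `0`s, saturating at 5. A product state is a pair (one from each), accepting exactly when both do. After merging equivalent states the machine shrinks.
       0  1 
>  A   B  C 
   B   D  E 
   C   E  A 
   D   F  G 
   E   G  B 
   F   H  I 
   G   I  D 
   H   H  J 
   I   J  F 
 * J   J  H 
(> = start, * = accepting)

start=A accept=J A-0->B A-1->C B-0->D B-1->E C-0->E C-1->A D-0->F D-1->G E-0->G E-1->B F-0->H F-1->I G-0->I G-1->D H-0->H H-1->J I-0->J I-1->F J-0->J J-1->H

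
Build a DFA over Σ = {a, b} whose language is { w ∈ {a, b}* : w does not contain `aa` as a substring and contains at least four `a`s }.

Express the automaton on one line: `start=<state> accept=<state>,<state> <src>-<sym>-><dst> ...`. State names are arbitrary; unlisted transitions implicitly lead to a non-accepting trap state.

Run two small machines in parallel and take their product. One (3 states) tracks partial matches of the forbidden pattern `aa`; the other (6 states) tracks the count of `a`s, saturating at 5. Each combined state is a pair, one component from each; accept when both components accept.
With 15 states:
          a    b  
>  S0     S1   S0 
   S1     S2   S3 
   S2     S4   S2 
   S3     S5   S3 
   S4     S6   S4 
   S5     S4   S7 
   S6     S8   S6 
   S7     S9   S7 
   S8     S8   S8 
   S9     S6  S10 
   S10   S11  S10 
 * S11    S8  S12 
 * S12   S13  S12 
 * S13    S8  S14 
 * S14   S13  S14 
(> = start, * = accepting)

start=S0 accept=S11,S12,S13,S14 S0-a->S1 S0-b->S0 S1-a->S2 S1-b->S3 S2-a->S4 S2-b->S2 S3-a->S5 S3-b->S3 S4-a->S6 S4-b->S4 S5-a->S4 S5-b->S7 S6-a->S8 S6-b->S6 S7-a->S9 S7-b->S7 S8-a->S8 S8-b->S8 S9-a->S6 S9-b->S10 S10-a->S11 S10-b->S10 S11-a->S8 S11-b->S12 S12-a->S13 S12-b->S12 S13-a->S8 S13-b->S14 S14-a->S13 S14-b->S14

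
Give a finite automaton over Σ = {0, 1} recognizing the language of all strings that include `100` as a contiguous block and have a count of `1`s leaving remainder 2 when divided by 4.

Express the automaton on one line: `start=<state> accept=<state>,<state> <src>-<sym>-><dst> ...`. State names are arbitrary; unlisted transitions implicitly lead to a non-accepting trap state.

Run two small machines in parallel and take their product. The first has 4 states tracking whether and how much of `100` has been seen; the second has 4 states tracking the count of `1`s modulo 4. A product state is a pair (one from each), accepting exactly when both do.
       0  1 
>  A   A  B 
   B   C  D 
   C   E  D 
   D   F  G 
   E   E  H 
   F   H  G 
   G   I  J 
 * H   H  K 
   I   K  J 
   J   L  B 
   K   K  M 
   L   M  B 
   M   M  E 
(> = start, * = accepting)

start=A accept=H A-0->A A-1->B B-0->C B-1->D C-0->E C-1->D D-0->F D-1->G E-0->E E-1->H F-0->H F-1->G G-0->I G-1->J H-0->H H-1->K I-0->K I-1->J J-0->L J-1->B K-0->K K-1->M L-0->M L-1->B M-0->M M-1->E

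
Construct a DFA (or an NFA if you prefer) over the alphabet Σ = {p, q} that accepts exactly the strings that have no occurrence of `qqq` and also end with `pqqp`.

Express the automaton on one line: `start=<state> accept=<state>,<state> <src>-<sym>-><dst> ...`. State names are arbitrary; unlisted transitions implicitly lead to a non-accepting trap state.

start=A accept=H A-p->B A-q->C B-p->B B-q->D C-p->B C-q->E D-p->B D-q->F E-p->B E-q->G F-p->H F-q->G G-p->I G-q->G H-p->B H-q->D I-p->I I-q->J J-p->I J-q->K K-p->L K-q->G L-p->I L-q->J

Build one automaton per condition and run them in lockstep. The first has 4 states tracking partial matches of the forbidden pattern `qqq`; the second has 5 states tracking how much of the suffix `pqqp` has currently been matched. A product state is a pair (one from each), accepting exactly when both do.
With 12 states:
       p  q 
>  A   B  C 
   B   B  D 
   C   B  E 
   D   B  F 
   E   B  G 
   F   H  G 
   G   I  G 
 * H   B  D 
   I   I  J 
   J   I  K 
   K   L  G 
   L   I  J 
(> = start, * = accepting)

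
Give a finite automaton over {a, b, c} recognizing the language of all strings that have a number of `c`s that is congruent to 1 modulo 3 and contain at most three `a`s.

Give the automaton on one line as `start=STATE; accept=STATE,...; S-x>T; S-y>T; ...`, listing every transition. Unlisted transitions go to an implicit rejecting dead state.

start=q0; accept=q2,q4,q7,q10; q0-a>q1; q0-b>q0; q0-c>q2; q1-a>q3; q1-b>q1; q1-c>q4; q2-a>q4; q2-b>q2; q2-c>q5; q3-a>q6; q3-b>q3; q3-c>q7; q4-a>q7; q4-b>q4; q4-c>q8; q5-a>q8; q5-b>q5; q5-c>q0; q6-a>q9; q6-b>q6; q6-c>q10; q7-a>q10; q7-b>q7; q7-c>q11; q8-a>q11; q8-b>q8; q8-c>q1; q9-a>q9; q9-b>q9; q9-c>q9; q10-a>q9; q10-b>q10; q10-c>q12; q11-a>q12; q11-b>q11; q11-c>q3; q12-a>q9; q12-b>q12; q12-c>q6

Handle the two conditions separately and then intersect. The first has 3 states tracking the count of `c`s modulo 3; the second has 5 states tracking the count of `a`s, saturating at 4. A product state is a pair (one from each), accepting exactly when both do. Equivalent product states are then merged.
With 13 states:
          a    b    c  
>  q0     q1   q0   q2 
   q1     q3   q1   q4 
 * q2     q4   q2   q5 
   q3     q6   q3   q7 
 * q4     q7   q4   q8 
   q5     q8   q5   q0 
   q6     q9   q6  q10 
 * q7    q10   q7  q11 
   q8    q11   q8   q1 
   q9     q9   q9   q9 
 * q10    q9  q10  q12 
   q11   q12  q11   q3 
   q12    q9  q12   q6 
(> = start, * = accepting)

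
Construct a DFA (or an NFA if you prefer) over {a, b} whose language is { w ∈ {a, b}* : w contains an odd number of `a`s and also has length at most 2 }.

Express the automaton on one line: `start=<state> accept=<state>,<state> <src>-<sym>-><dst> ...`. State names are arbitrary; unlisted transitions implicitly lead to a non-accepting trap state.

Handle the two conditions separately and then intersect. One (2 states) tracks the count of `a`s modulo 2; the other (4 states) tracks the input length, saturating at 3. Each combined state is a pair, one component from each; accept when both components accept. After merging equivalent states the machine shrinks.
5 states suffice.
        a   b  
>  q0   q1  q2 
 * q1   q3  q4 
   q2   q4  q3 
   q3   q3  q3 
 * q4   q3  q3 
(> = start, * = accepting)

start=q0 accept=q1,q4 q0-a->q1 q0-b->q2 q1-a->q3 q1-b->q4 q2-a->q4 q2-b->q3 q3-a->q3 q3-b->q3 q4-a->q3 q4-b->q3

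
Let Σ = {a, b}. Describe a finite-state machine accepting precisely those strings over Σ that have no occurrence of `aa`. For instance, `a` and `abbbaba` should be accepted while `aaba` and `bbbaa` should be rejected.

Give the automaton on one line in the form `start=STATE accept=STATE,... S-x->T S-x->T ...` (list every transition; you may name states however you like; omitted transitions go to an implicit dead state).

start=q0 accept=q0,q1 q0-a->q1 q0-b->q0 q1-a->q2 q1-b->q0 q2-a->q2 q2-b->q2

Track partial matches of the forbidden pattern `aa`. State q2 is a dead state reached once `aa` has occurred; every other state accepts. q0 means no part of `aa` is currently matched.
With 3 states:
        a   b  
>* q0   q1  q0 
 * q1   q2  q0 
   q2   q2  q2 
(> = start, * = accepting)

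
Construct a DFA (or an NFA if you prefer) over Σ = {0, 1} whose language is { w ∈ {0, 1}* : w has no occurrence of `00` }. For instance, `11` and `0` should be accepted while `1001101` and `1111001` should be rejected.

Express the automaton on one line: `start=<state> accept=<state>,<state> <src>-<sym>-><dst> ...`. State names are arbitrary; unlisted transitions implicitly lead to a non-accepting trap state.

start=q0 accept=q0,q1 q0-0->q1 q0-1->q0 q1-0->q2 q1-1->q0 q2-0->q2 q2-1->q2

This is the complement of 'contains `00`'. Use the same substring-matching states — q0 through q2 holding how much of `00` has just been matched — but flip the accepting set: everything except the trap q2 accepts.
        0   1  
>* q0   q1  q0 
 * q1   q2  q0 
   q2   q2  q2 
(> = start, * = accepting)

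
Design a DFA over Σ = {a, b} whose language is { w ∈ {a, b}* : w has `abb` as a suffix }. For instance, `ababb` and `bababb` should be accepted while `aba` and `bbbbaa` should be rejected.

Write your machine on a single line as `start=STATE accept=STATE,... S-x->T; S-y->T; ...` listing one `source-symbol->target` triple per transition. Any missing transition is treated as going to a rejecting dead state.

start=q0; accept=q3; q0-a->q1; q0-b->q0; q1-a->q1; q1-b->q2; q2-a->q1; q2-b->q3; q3-a->q1; q3-b->q0

Let each state record the length of the longest suffix of the input read so far that is also a prefix of `abb`. q1 means the last symbol is `a`; q2 means the last 2 symbols are `ab`; q3 means the last 3 symbols are `abb`. Accept only at q3, where the string currently ends in `abb`.
4 states suffice.
        a   b  
>  q0   q1  q0 
   q1   q1  q2 
   q2   q1  q3 
 * q3   q1  q0 
(> = start, * = accepting)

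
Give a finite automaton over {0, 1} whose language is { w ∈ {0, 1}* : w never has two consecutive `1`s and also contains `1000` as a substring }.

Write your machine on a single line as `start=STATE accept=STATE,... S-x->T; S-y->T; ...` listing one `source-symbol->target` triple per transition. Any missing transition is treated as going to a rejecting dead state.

Handle the two conditions separately and then intersect. The first has 3 states tracking partial matches of the forbidden pattern `11`; the second has 5 states tracking whether and how much of `1000` has been seen. A product state is a pair (one from each), accepting exactly when both do. Minimizing collapses redundant product states.
With 7 states:
        0   1  
>  q0   q0  q1 
   q1   q2  q3 
   q2   q4  q1 
   q3   q3  q3 
   q4   q5  q1 
 * q5   q5  q6 
 * q6   q5  q3 
(> = start, * = accepting)

start=q0; accept=q5,q6; q0-0->q0; q0-1->q1; q1-0->q2; q1-1->q3; q2-0->q4; q2-1->q1; q3-0->q3; q3-1->q3; q4-0->q5; q4-1->q1; q5-0->q5; q5-1->q6; q6-0->q5; q6-1->q3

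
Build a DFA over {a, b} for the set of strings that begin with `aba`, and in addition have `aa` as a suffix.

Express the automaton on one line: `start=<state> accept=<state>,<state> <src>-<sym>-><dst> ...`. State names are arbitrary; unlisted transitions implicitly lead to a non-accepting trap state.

start=q0 accept=q7 q0-a->q1 q0-b->q2 q1-a->q3 q1-b->q4 q2-a->q5 q2-b->q2 q3-a->q3 q3-b->q2 q4-a->q6 q4-b->q2 q5-a->q3 q5-b->q2 q6-a->q7 q6-b->q8 q7-a->q7 q7-b->q8 q8-a->q6 q8-b->q8

Build one automaton per condition and run them in lockstep. The first has 5 states tracking whether the input so far still matches the prefix `aba`; the second has 3 states tracking how much of the suffix `aa` has currently been matched. A product state is a pair (one from each), accepting exactly when both do.
        a   b  
>  q0   q1  q2 
   q1   q3  q4 
   q2   q5  q2 
   q3   q3  q2 
   q4   q6  q2 
   q5   q3  q2 
   q6   q7  q8 
 * q7   q7  q8 
   q8   q6  q8 
(> = start, * = accepting)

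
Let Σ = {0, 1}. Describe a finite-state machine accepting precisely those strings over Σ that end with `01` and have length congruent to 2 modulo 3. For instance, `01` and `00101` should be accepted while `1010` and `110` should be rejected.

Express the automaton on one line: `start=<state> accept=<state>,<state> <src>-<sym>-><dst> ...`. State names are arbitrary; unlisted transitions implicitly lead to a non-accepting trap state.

start=S0 accept=S4 S0-0->S1 S0-1->S2 S1-0->S3 S1-1->S4 S2-0->S3 S2-1->S3 S3-0->S0 S3-1->S0 S4-0->S0 S4-1->S0

Handle the two conditions separately and then intersect. The first has 3 states tracking how much of the suffix `01` has currently been matched; the second has 3 states tracking the input length modulo 3. A product state is a pair (one from each), accepting exactly when both do. Minimizing collapses redundant product states.
        0   1  
>  S0   S1  S2 
   S1   S3  S4 
   S2   S3  S3 
   S3   S0  S0 
 * S4   S0  S0 
(> = start, * = accepting)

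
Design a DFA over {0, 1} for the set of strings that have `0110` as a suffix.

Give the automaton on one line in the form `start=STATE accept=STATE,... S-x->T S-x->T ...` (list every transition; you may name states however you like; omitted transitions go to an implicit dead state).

Remember how much of `0110` the current input suffix matches. State s0 means no match yet; s1 means the last symbol is `0`; s2 means the last 2 symbols are `01`; s3 means the last 3 symbols are `011`; s4 means the last 4 symbols are `0110`. Only s4 accepts. On a mismatch, fall back to the longest proper suffix that is still a prefix of `0110`.
        0   1  
>  s0   s1  s0 
   s1   s1  s2 
   s2   s1  s3 
   s3   s4  s0 
 * s4   s1  s2 
(> = start, * = accepting)

start=s0 accept=s4 s0-0->s1 s0-1->s0 s1-0->s1 s1-1->s2 s2-0->s1 s2-1->s3 s3-0->s4 s3-1->s0 s4-0->s1 s4-1->s2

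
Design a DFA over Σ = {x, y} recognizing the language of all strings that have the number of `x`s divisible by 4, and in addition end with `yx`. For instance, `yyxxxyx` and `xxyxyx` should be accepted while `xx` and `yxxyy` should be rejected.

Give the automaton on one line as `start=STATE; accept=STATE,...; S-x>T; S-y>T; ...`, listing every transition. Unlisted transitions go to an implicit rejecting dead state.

start=q0; accept=q11; q0-x>q1; q0-y>q2; q1-x>q3; q1-y>q4; q2-x>q5; q2-y>q2; q3-x>q6; q3-y>q7; q4-x>q8; q4-y>q4; q5-x>q3; q5-y>q4; q6-x>q0; q6-y>q9; q7-x>q10; q7-y>q7; q8-x>q6; q8-y>q7; q9-x>q11; q9-y>q9; q10-x>q0; q10-y>q9; q11-x>q1; q11-y>q2

Run two small machines in parallel and take their product. One (4 states) tracks the count of `x`s modulo 4; the other (3 states) tracks how much of the suffix `yx` has currently been matched. Each combined state is a pair, one component from each; accept when both components accept.
A 12-state machine:
          x    y  
>  q0     q1   q2 
   q1     q3   q4 
   q2     q5   q2 
   q3     q6   q7 
   q4     q8   q4 
   q5     q3   q4 
   q6     q0   q9 
   q7    q10   q7 
   q8     q6   q7 
   q9    q11   q9 
   q10    q0   q9 
 * q11    q1   q2 
(> = start, * = accepting)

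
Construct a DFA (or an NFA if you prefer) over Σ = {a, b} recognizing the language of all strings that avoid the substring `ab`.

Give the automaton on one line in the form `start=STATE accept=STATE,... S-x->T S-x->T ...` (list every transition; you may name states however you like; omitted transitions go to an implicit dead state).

start=S0 accept=S0,S1 S0-a->S1 S0-b->S0 S1-a->S1 S1-b->S2 S2-a->S2 S2-b->S2

This is the complement of 'contains `ab`'. Use the same substring-matching states — S0 through S2 holding how much of `ab` has just been matched — but flip the accepting set: everything except the trap S2 accepts.
A 3-state machine:
        a   b  
>* S0   S1  S0 
 * S1   S1  S2 
   S2   S2  S2 
(> = start, * = accepting)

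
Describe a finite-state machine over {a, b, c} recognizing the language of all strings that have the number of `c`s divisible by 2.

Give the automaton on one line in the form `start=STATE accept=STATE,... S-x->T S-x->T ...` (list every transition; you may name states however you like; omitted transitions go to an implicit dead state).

The only thing that matters is how many `c`s have appeared, reduced mod 2. Use one state per residue: S0 for 0, …, S1 for 1. Reading `c` moves to the next residue; anything else stays put. S0 is accepting.
        a   b   c  
>* S0   S0  S0  S1 
   S1   S1  S1  S0 
(> = start, * = accepting)

start=S0 accept=S0 S0-a->S0 S0-b->S0 S0-c->S1 S1-a->S1 S1-b->S1 S1-c->S0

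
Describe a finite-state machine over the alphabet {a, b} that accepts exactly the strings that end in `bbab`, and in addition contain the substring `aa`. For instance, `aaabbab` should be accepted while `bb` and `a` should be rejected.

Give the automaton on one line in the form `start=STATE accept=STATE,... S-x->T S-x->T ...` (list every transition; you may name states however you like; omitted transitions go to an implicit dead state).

Run two small machines in parallel and take their product. One (5 states) tracks how much of the suffix `bbab` has currently been matched; the other (3 states) tracks whether and how much of `aa` has been seen. Each combined state is a pair, one component from each; accept when both components accept.
An 11-state machine:
          a    b  
>  q0     q1   q2 
   q1     q3   q2 
   q2     q1   q4 
   q3     q3   q5 
   q4     q6   q4 
   q5     q3   q7 
   q6     q3   q8 
   q7     q9   q7 
   q8     q1   q4 
   q9     q3  q10 
 * q10    q3   q7 
(> = start, * = accepting)

start=q0 accept=q10 q0-a->q1 q0-b->q2 q1-a->q3 q1-b->q2 q2-a->q1 q2-b->q4 q3-a->q3 q3-b->q5 q4-a->q6 q4-b->q4 q5-a->q3 q5-b->q7 q6-a->q3 q6-b->q8 q7-a->q9 q7-b->q7 q8-a->q1 q8-b->q4 q9-a->q3 q9-b->q10 q10-a->q3 q10-b->q7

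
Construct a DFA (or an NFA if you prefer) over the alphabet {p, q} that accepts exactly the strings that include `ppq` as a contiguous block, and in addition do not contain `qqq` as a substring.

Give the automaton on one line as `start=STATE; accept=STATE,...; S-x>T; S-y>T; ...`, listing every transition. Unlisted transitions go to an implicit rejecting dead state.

start=A; accept=F,H,I; A-p>B; A-q>C; B-p>D; B-q>C; C-p>B; C-q>E; D-p>D; D-q>F; E-p>B; E-q>G; F-p>H; F-q>I; G-p>G; G-q>G; H-p>H; H-q>F; I-p>H; I-q>G

Handle the two conditions separately and then intersect. The first has 4 states tracking whether and how much of `ppq` has been seen; the second has 4 states tracking partial matches of the forbidden pattern `qqq`. A product state is a pair (one from each), accepting exactly when both do. Minimizing collapses redundant product states.
A 9-state machine:
       p  q 
>  A   B  C 
   B   D  C 
   C   B  E 
   D   D  F 
   E   B  G 
 * F   H  I 
   G   G  G 
 * H   H  F 
 * I   H  G 
(> = start, * = accepting)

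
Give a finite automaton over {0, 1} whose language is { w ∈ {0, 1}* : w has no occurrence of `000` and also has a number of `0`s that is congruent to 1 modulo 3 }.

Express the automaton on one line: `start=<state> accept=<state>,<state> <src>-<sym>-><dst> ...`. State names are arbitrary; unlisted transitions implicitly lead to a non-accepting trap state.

Handle the two conditions separately and then intersect. One (4 states) tracks partial matches of the forbidden pattern `000`; the other (3 states) tracks the count of `0`s modulo 3. Each combined state is a pair, one component from each; accept when both components accept.
12 states suffice.
          0    1  
>  q0     q1   q0 
 * q1     q2   q3 
   q2     q4   q5 
 * q3     q6   q3 
   q4     q7   q4 
   q5     q8   q5 
   q6     q9   q5 
   q7    q10   q7 
   q8    q11   q0 
   q9     q7   q0 
   q10    q4  q10 
 * q11   q10   q3 
(> = start, * = accepting)

start=q0 accept=q1,q3,q11 q0-0->q1 q0-1->q0 q1-0->q2 q1-1->q3 q2-0->q4 q2-1->q5 q3-0->q6 q3-1->q3 q4-0->q7 q4-1->q4 q5-0->q8 q5-1->q5 q6-0->q9 q6-1->q5 q7-0->q10 q7-1->q7 q8-0->q11 q8-1->q0 q9-0->q7 q9-1->q0 q10-0->q4 q10-1->q10 q11-0->q10 q11-1->q3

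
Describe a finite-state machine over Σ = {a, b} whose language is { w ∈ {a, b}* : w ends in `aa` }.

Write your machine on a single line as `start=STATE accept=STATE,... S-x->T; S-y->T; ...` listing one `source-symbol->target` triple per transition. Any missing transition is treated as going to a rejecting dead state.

start=S0; accept=S2; S0-a->S1; S0-b->S0; S1-a->S2; S1-b->S0; S2-a->S2; S2-b->S0

Remember how much of `aa` the current input suffix matches. State S0 means no match yet; S1 means the last symbol is `a`; S2 means the last 2 symbols are `aa`. Only S2 accepts. On a mismatch, fall back to the longest proper suffix that is still a prefix of `aa`.
A 3-state machine:
        a   b  
>  S0   S1  S0 
   S1   S2  S0 
 * S2   S2  S0 
(> = start, * = accepting)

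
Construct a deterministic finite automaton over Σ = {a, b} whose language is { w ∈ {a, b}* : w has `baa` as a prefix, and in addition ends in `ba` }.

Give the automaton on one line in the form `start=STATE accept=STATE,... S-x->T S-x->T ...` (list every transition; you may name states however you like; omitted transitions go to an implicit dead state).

start=q0 accept=q6 q0-a->q1 q0-b->q2 q1-a->q1 q1-b->q1 q2-a->q3 q2-b->q1 q3-a->q4 q3-b->q1 q4-a->q4 q4-b->q5 q5-a->q6 q5-b->q5 q6-a->q4 q6-b->q5

Build one automaton per condition and run them in lockstep. The first has 5 states tracking whether the input so far still matches the prefix `baa`; the second has 3 states tracking how much of the suffix `ba` has currently been matched. A product state is a pair (one from each), accepting exactly when both do. Minimizing collapses redundant product states.
        a   b  
>  q0   q1  q2 
   q1   q1  q1 
   q2   q3  q1 
   q3   q4  q1 
   q4   q4  q5 
   q5   q6  q5 
 * q6   q4  q5 
(> = start, * = accepting)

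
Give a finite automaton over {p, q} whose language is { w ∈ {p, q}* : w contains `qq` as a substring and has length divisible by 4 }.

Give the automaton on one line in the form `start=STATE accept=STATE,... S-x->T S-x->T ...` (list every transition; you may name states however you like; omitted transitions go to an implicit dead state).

start=s0 accept=s10 s0-p->s1 s0-q->s2 s1-p->s3 s1-q->s4 s2-p->s3 s2-q->s5 s3-p->s6 s3-q->s7 s4-p->s6 s4-q->s8 s5-p->s8 s5-q->s8 s6-p->s0 s6-q->s9 s7-p->s0 s7-q->s10 s8-p->s10 s8-q->s10 s9-p->s1 s9-q->s11 s10-p->s11 s10-q->s11 s11-p->s5 s11-q->s5

Run two small machines in parallel and take their product. The first has 3 states tracking whether and how much of `qq` has been seen; the second has 4 states tracking the input length modulo 4. A product state is a pair (one from each), accepting exactly when both do.
12 states suffice.
          p    q  
>  s0     s1   s2 
   s1     s3   s4 
   s2     s3   s5 
   s3     s6   s7 
   s4     s6   s8 
   s5     s8   s8 
   s6     s0   s9 
   s7     s0  s10 
   s8    s10  s10 
   s9     s1  s11 
 * s10   s11  s11 
   s11    s5   s5 
(> = start, * = accepting)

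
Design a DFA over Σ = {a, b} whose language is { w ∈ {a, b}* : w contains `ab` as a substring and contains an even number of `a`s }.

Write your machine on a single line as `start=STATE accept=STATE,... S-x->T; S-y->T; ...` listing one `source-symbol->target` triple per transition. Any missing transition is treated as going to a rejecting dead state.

start=q0; accept=q4; q0-a->q1; q0-b->q0; q1-a->q2; q1-b->q3; q2-a->q1; q2-b->q4; q3-a->q4; q3-b->q3; q4-a->q3; q4-b->q4

Handle the two conditions separately and then intersect. One (3 states) tracks whether and how much of `ab` has been seen; the other (2 states) tracks the count of `a`s modulo 2. Each combined state is a pair, one component from each; accept when both components accept.
5 states suffice.
        a   b  
>  q0   q1  q0 
   q1   q2  q3 
   q2   q1  q4 
   q3   q4  q3 
 * q4   q3  q4 
(> = start, * = accepting)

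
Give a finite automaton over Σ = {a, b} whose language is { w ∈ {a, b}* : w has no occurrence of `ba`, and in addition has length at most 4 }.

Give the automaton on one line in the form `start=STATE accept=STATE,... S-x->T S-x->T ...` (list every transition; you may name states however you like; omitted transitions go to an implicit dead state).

start=q0 accept=q0,q1,q2,q3,q4,q6,q7,q8 q0-a->q1 q0-b->q2 q1-a->q3 q1-b->q4 q2-a->q5 q2-b->q4 q3-a->q6 q3-b->q7 q4-a->q5 q4-b->q7 q5-a->q5 q5-b->q5 q6-a->q8 q6-b->q8 q7-a->q5 q7-b->q8 q8-a->q5 q8-b->q5

Run two small machines in parallel and take their product. The first has 3 states tracking partial matches of the forbidden pattern `ba`; the second has 6 states tracking the input length, saturating at 5. A product state is a pair (one from each), accepting exactly when both do. After merging equivalent states the machine shrinks.
A 9-state machine:
        a   b  
>* q0   q1  q2 
 * q1   q3  q4 
 * q2   q5  q4 
 * q3   q6  q7 
 * q4   q5  q7 
   q5   q5  q5 
 * q6   q8  q8 
 * q7   q5  q8 
 * q8   q5  q5 
(> = start, * = accepting)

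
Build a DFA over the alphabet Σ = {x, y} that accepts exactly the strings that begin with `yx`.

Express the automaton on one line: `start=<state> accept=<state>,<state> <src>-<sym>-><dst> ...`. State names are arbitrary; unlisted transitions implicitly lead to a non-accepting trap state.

Walk along `yx` while the input agrees: from A take `y` to B, and so on. Any deviation drops to the rejecting sink D. Once C is reached the prefix is confirmed and every continuation is accepted.
A 4-state machine:
       x  y 
>  A   D  B 
   B   C  D 
 * C   C  C 
   D   D  D 
(> = start, * = accepting)

start=A accept=C A-x->D A-y->B B-x->C B-y->D C-x->C C-y->C D-x->D D-y->D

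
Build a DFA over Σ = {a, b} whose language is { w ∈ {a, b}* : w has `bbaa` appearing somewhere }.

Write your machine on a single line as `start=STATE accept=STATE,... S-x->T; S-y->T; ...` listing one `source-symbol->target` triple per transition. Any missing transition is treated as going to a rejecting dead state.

Track how much of `bbaa` has been matched so far: state q0 is no progress, q4 is the absorbing accept state reached once `bbaa` has occurred. Intermediate states record partial matches; on a mismatch, fall back to the longest reusable overlap.
With 5 states:
        a   b  
>  q0   q0  q1 
   q1   q0  q2 
   q2   q3  q2 
   q3   q4  q1 
 * q4   q4  q4 
(> = start, * = accepting)

start=q0; accept=q4; q0-a->q0; q0-b->q1; q1-a->q0; q1-b->q2; q2-a->q3; q2-b->q2; q3-a->q4; q3-b->q1; q4-a->q4; q4-b->q4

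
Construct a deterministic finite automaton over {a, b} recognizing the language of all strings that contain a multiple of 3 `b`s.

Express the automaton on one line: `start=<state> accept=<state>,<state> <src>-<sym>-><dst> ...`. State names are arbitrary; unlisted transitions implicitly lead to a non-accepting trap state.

start=s0 accept=s0 s0-a->s0 s0-b->s1 s1-a->s1 s1-b->s2 s2-a->s2 s2-b->s0

Keep the running count of `b`s modulo 3: each `b` advances along the cycle s0 → s1 → s2 → s0 while other symbols loop. Accept at s0.
A 3-state machine:
        a   b  
>* s0   s0  s1 
   s1   s1  s2 
   s2   s2  s0 
(> = start, * = accepting)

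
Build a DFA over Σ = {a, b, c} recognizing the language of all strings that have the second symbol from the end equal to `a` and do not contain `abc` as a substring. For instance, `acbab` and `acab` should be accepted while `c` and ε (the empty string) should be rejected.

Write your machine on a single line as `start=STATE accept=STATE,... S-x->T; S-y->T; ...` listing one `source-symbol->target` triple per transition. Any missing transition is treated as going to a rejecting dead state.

Build one automaton per condition and run them in lockstep. One (13 states) tracks the last 2 symbols read; the other (4 states) tracks partial matches of the forbidden pattern `abc`. Each combined state is a pair, one component from each; accept when both components accept.
A 22-state machine:
          a    b    c  
>  q0     q1   q2   q3 
   q1     q4   q5   q6 
   q2     q7   q8   q9 
   q3    q10  q11  q12 
 * q4     q4   q5   q6 
 * q5     q7   q8  q13 
 * q6    q10  q11  q12 
   q7     q4   q5   q6 
   q8     q7   q8   q9 
   q9    q10  q11  q12 
   q10    q4   q5   q6 
   q11    q7   q8   q9 
   q12   q10  q11  q12 
   q13   q14  q15  q16 
   q14   q17  q18  q19 
   q15   q20  q21  q13 
   q16   q14  q15  q16 
   q17   q17  q18  q19 
   q18   q20  q21  q13 
   q19   q14  q15  q16 
   q20   q17  q18  q19 
   q21   q20  q21  q13 
(> = start, * = accepting)

start=q0; accept=q4,q5,q6; q0-a->q1; q0-b->q2; q0-c->q3; q1-a->q4; q1-b->q5; q1-c->q6; q2-a->q7; q2-b->q8; q2-c->q9; q3-a->q10; q3-b->q11; q3-c->q12; q4-a->q4; q4-b->q5; q4-c->q6; q5-a->q7; q5-b->q8; q5-c->q13; q6-a->q10; q6-b->q11; q6-c->q12; q7-a->q4; q7-b->q5; q7-c->q6; q8-a->q7; q8-b->q8; q8-c->q9; q9-a->q10; q9-b->q11; q9-c->q12; q10-a->q4; q10-b->q5; q10-c->q6; q11-a->q7; q11-b->q8; q11-c->q9; q12-a->q10; q12-b->q11; q12-c->q12; q13-a->q14; q13-b->q15; q13-c->q16; q14-a->q17; q14-b->q18; q14-c->q19; q15-a->q20; q15-b->q21; q15-c->q13; q16-a->q14; q16-b->q15; q16-c->q16; q17-a->q17; q17-b->q18; q17-c->q19; q18-a->q20; q18-b->q21; q18-c->q13; q19-a->q14; q19-b->q15; q19-c->q16; q20-a->q17; q20-b->q18; q20-c->q19; q21-a->q20; q21-b->q21; q21-c->q13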